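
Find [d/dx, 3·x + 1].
3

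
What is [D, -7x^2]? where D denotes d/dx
- 14 x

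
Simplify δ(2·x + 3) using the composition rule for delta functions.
\frac{\delta(x + 3/2)}{2}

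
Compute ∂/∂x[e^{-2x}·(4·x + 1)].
2 \left(1 - 4 x\right) e^{- 2 x}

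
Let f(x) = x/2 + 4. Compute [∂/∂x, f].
\frac{1}{2}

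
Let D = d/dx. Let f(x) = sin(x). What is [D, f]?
\cos{\left(x \right)}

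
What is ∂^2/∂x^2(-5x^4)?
- 60 x^{2}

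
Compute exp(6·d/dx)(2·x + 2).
2 x + 14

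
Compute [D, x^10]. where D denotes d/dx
10 x^{9}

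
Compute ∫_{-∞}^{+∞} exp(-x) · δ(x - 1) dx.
e^{-1}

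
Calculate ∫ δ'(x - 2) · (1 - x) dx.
1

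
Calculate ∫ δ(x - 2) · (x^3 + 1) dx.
9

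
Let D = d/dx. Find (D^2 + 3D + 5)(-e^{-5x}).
- 15 e^{- 5 x}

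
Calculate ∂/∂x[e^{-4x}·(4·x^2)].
8 x \left(1 - 2 x\right) e^{- 4 x}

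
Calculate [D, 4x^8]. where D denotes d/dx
32 x^{7}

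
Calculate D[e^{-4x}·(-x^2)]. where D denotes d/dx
2 x \left(2 x - 1\right) e^{- 4 x}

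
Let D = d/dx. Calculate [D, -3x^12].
- 36 x^{11}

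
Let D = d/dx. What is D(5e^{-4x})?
- 20 e^{- 4 x}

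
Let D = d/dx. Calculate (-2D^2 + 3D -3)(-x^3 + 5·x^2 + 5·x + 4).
3 x^{3} - 24 x^{2} + 27 x - 17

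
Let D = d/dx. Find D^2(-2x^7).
- 84 x^{5}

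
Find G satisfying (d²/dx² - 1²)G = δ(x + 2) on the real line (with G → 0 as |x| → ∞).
-\frac{e^{-|x + 2|}}{2}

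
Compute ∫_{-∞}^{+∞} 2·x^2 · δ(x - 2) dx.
8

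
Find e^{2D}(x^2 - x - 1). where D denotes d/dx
x^{2} + 3 x + 1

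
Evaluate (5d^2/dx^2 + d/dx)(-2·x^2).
- 4 x - 20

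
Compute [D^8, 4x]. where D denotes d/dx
32D^{7}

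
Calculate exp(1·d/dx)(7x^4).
7 x^{4} + 28 x^{3} + 42 x^{2} + 28 x + 7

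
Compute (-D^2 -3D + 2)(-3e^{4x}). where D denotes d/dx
78 e^{4 x}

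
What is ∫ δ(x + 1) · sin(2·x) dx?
- \sin{\left(2 \right)}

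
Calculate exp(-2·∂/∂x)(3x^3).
3 x^{3} - 18 x^{2} + 36 x - 24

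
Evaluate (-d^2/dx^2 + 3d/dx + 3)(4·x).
12 x + 12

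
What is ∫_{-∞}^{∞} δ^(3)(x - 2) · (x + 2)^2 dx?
0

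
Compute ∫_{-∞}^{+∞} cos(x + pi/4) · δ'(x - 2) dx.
\sin{\left(\frac{\pi}{4} + 2 \right)}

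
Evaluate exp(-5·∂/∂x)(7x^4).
7 x^{4} - 140 x^{3} + 1050 x^{2} - 3500 x + 4375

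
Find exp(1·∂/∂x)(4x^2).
4 x^{2} + 8 x + 4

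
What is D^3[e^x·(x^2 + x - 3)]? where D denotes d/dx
\left(x^{2} + 7 x + 6\right) e^{x}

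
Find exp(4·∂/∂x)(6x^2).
6 x^{2} + 48 x + 96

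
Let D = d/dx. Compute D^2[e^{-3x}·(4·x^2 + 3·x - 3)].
\left(36 x^{2} - 21 x - 37\right) e^{- 3 x}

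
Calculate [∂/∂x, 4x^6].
24 x^{5}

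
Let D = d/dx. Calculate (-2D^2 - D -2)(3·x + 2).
- 6 x - 7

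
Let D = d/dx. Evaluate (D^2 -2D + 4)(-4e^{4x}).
- 48 e^{4 x}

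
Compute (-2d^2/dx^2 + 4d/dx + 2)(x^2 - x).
2 x^{2} + 6 x - 8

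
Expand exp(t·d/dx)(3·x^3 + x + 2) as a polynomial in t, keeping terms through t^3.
3 t^{3} + 9 t^{2} x + t \left(9 x^{2} + 1\right) + 3 x^{3} + x + 2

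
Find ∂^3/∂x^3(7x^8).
2352 x^{5}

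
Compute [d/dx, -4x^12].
- 48 x^{11}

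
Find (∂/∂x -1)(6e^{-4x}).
- 30 e^{- 4 x}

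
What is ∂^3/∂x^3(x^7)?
210 x^{4}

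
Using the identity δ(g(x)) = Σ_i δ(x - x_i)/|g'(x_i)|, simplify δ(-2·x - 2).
\frac{\delta(x + 1)}{2}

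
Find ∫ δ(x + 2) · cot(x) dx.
- \cot{\left(2 \right)}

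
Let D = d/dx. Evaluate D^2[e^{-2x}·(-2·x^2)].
4 \left(- 2 x^{2} + 4 x - 1\right) e^{- 2 x}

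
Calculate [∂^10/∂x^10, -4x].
-40\frac{d^{9}}{dx^{9}}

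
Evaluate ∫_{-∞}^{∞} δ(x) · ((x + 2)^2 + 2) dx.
6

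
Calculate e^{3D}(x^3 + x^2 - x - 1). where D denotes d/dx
x^{3} + 10 x^{2} + 32 x + 32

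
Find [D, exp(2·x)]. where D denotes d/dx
2 e^{2 x}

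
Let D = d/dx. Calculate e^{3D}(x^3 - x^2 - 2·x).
x^{3} + 8 x^{2} + 19 x + 12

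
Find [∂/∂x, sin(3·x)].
3 \cos{\left(3 x \right)}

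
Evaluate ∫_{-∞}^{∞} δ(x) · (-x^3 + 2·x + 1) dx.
1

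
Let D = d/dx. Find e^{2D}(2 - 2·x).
- 2 x - 2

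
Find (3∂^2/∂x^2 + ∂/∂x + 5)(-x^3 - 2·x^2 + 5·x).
- 5 x^{3} - 13 x^{2} + 3 x - 7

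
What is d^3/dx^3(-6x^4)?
- 144 x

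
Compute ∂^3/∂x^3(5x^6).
600 x^{3}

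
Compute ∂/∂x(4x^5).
20 x^{4}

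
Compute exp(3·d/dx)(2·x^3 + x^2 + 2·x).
2 x^{3} + 19 x^{2} + 62 x + 69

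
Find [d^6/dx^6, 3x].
18\frac{d^{5}}{dx^{5}}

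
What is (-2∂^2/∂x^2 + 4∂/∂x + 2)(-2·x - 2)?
- 4 x - 12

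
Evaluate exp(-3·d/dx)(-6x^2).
- 6 x^{2} + 36 x - 54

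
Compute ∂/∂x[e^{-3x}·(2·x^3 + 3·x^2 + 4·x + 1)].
\left(- 6 x^{3} - 3 x^{2} - 6 x + 1\right) e^{- 3 x}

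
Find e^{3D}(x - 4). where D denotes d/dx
x - 1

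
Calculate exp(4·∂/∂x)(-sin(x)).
- \sin{\left(x + 4 \right)}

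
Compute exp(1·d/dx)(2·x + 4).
2 x + 6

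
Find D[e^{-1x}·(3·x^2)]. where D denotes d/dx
3 x \left(2 - x\right) e^{- x}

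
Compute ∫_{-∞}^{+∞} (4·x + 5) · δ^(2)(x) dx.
0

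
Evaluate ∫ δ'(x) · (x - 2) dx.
-1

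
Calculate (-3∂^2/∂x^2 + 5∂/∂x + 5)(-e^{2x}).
- 3 e^{2 x}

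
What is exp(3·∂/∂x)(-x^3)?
- x^{3} - 9 x^{2} - 27 x - 27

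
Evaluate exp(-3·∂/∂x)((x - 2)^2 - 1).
x^{2} - 10 x + 24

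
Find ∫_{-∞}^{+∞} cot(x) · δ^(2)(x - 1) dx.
\frac{2 \cot{\left(1 \right)}}{\sin^{2}{\left(1 \right)}}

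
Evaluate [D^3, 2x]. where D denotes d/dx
6D^{2}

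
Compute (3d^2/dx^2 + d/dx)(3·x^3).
9 x \left(x + 6\right)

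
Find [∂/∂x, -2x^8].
- 16 x^{7}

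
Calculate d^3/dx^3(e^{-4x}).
- 64 e^{- 4 x}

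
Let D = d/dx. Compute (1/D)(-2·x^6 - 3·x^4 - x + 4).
- \frac{2 x^{7}}{7} - \frac{3 x^{5}}{5} - \frac{x^{2}}{2} + 4 x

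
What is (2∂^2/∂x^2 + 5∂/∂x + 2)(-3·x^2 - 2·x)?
- 6 x^{2} - 34 x - 22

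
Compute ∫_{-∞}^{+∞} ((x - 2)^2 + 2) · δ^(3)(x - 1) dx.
0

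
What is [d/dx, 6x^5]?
30 x^{4}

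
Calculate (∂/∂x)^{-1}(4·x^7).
\frac{x^{8}}{2}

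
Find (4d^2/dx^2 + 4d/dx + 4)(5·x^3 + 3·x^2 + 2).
20 x^{3} + 72 x^{2} + 144 x + 32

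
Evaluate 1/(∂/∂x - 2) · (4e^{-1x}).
- \frac{4 e^{- x}}{3}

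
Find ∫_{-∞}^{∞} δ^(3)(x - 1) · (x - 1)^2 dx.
0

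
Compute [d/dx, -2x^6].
- 12 x^{5}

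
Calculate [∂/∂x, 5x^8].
40 x^{7}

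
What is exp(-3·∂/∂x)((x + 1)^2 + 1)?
x^{2} - 4 x + 5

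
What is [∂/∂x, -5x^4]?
- 20 x^{3}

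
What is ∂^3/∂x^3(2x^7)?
420 x^{4}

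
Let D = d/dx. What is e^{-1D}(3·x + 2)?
3 x - 1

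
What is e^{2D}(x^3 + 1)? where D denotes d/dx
x^{3} + 6 x^{2} + 12 x + 9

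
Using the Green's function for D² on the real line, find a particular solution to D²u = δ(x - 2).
\frac{|x - 2|}{2}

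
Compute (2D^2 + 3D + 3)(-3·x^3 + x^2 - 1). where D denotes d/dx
- 9 x^{3} - 24 x^{2} - 30 x + 1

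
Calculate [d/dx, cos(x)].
- \sin{\left(x \right)}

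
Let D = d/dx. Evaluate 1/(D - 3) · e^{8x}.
\frac{e^{8 x}}{5}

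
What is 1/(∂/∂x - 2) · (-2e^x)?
2 e^{x}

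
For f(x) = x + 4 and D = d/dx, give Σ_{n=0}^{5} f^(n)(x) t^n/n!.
t + x + 4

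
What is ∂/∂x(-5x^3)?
- 15 x^{2}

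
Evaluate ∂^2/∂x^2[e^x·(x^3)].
x \left(x^{2} + 6 x + 6\right) e^{x}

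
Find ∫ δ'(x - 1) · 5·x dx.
-5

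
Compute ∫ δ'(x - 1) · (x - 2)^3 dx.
-3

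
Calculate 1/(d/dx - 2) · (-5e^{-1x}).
\frac{5 e^{- x}}{3}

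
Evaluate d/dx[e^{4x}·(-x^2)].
2 x \left(- 2 x - 1\right) e^{4 x}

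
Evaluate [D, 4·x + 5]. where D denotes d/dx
4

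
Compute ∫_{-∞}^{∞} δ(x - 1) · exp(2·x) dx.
e^{2}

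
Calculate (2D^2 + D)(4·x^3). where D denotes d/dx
12 x \left(x + 4\right)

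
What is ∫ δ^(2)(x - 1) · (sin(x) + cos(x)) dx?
- \sin{\left(1 \right)} - \cos{\left(1 \right)}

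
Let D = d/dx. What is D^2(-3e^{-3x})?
- 27 e^{- 3 x}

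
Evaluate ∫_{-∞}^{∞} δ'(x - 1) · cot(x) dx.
\frac{1}{\sin^{2}{\left(1 \right)}}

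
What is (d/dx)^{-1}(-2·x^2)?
- \frac{2 x^{3}}{3}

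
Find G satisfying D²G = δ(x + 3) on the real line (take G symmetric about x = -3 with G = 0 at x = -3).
\frac{|x + 3|}{2}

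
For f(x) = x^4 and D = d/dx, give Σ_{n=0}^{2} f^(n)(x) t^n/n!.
x^{2} \left(6 t^{2} + 4 t x + x^{2}\right)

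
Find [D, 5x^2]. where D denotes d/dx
10 x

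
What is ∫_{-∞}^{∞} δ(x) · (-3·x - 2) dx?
-2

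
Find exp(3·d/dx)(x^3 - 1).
x^{3} + 9 x^{2} + 27 x + 26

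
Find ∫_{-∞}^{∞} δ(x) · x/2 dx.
0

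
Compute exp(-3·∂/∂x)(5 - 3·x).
14 - 3 x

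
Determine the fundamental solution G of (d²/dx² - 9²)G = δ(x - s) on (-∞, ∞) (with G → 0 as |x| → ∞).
-\frac{e^{-9|x-s|}}{18}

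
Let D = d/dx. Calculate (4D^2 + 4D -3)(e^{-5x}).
77 e^{- 5 x}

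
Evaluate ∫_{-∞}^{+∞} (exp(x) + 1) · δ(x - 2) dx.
1 + e^{2}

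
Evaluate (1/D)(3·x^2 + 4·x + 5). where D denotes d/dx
x^{3} + 2 x^{2} + 5 x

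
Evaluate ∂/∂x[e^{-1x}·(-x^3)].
x^{2} \left(x - 3\right) e^{- x}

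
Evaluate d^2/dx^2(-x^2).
-2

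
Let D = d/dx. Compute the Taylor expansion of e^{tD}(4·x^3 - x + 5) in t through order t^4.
4 t^{3} + 12 t^{2} x + t \left(12 x^{2} - 1\right) + 4 x^{3} - x + 5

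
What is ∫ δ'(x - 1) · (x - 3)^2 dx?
4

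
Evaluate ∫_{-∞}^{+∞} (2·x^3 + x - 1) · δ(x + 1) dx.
-4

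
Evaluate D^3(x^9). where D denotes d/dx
504 x^{6}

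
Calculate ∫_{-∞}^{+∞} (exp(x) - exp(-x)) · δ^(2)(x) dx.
0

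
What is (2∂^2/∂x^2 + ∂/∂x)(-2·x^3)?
6 x \left(- x - 4\right)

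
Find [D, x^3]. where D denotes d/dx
3 x^{2}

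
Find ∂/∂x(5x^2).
10 x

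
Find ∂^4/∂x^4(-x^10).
- 5040 x^{6}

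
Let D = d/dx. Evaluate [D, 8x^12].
96 x^{11}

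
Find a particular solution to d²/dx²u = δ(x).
\frac{|x|}{2}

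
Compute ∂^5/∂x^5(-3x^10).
- 90720 x^{5}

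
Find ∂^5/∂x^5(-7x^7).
- 17640 x^{2}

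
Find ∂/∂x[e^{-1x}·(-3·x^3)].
3 x^{2} \left(x - 3\right) e^{- x}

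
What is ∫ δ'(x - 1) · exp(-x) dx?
e^{-1}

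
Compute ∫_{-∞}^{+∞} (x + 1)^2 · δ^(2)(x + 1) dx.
2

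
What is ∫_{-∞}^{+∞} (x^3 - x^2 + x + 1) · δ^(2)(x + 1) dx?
-8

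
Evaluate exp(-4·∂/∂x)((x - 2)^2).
x^{2} - 12 x + 36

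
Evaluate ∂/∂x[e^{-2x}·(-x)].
\left(2 x - 1\right) e^{- 2 x}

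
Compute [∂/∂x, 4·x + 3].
4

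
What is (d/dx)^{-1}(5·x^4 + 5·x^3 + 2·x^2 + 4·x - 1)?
x^{5} + \frac{5 x^{4}}{4} + \frac{2 x^{3}}{3} + 2 x^{2} - x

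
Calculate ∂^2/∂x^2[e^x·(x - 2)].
x e^{x}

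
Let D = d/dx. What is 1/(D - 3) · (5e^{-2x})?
- e^{- 2 x}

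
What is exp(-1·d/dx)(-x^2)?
- x^{2} + 2 x - 1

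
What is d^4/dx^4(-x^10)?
- 5040 x^{6}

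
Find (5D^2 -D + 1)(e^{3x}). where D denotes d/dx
43 e^{3 x}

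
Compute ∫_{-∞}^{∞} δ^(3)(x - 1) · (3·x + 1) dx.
0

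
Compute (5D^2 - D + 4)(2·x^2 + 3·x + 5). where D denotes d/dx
8 x^{2} + 8 x + 37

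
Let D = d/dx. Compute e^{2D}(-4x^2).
- 4 x^{2} - 16 x - 16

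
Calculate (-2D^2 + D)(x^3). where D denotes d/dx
3 x \left(x - 4\right)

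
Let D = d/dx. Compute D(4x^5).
20 x^{4}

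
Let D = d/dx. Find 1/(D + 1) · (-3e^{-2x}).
3 e^{- 2 x}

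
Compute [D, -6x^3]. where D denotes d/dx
- 18 x^{2}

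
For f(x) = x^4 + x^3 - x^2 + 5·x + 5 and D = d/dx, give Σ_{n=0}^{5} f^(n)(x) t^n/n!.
t^{4} + t^{3} \left(4 x + 1\right) + t^{2} \left(6 x^{2} + 3 x - 1\right) + t \left(4 x^{3} + 3 x^{2} - 2 x + 5\right) + x^{4} + x^{3} - x^{2} + 5 x + 5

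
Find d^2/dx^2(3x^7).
126 x^{5}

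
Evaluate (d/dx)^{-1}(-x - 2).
- \frac{x^{2}}{2} - 2 x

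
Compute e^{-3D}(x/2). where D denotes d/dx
\frac{x}{2} - \frac{3}{2}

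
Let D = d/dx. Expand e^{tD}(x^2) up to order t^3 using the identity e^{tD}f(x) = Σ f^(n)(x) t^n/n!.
t^{2} + 2 t x + x^{2}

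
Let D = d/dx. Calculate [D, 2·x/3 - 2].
\frac{2}{3}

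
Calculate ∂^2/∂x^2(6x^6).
180 x^{4}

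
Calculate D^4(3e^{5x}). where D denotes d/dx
1875 e^{5 x}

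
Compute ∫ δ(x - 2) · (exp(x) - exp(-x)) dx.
2 \sinh{\left(2 \right)}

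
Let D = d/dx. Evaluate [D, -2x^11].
- 22 x^{10}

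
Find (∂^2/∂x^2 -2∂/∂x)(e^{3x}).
3 e^{3 x}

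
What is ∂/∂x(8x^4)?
32 x^{3}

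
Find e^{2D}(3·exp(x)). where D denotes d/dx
3 e^{x + 2}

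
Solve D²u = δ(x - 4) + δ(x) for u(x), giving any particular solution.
\frac{|x - 4|}{2} + \frac{|x|}{2}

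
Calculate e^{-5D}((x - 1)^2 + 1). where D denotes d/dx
x^{2} - 12 x + 37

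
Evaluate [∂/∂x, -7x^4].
- 28 x^{3}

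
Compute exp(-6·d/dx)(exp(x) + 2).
e^{x - 6} + 2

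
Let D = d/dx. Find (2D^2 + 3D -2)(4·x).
12 - 8 x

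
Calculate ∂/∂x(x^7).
7 x^{6}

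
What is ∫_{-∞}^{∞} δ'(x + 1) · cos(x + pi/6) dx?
\cos{\left(1 + \frac{\pi}{3} \right)}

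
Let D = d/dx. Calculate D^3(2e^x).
2 e^{x}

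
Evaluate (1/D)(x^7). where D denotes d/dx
\frac{x^{8}}{8}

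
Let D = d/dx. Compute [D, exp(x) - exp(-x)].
2 \cosh{\left(x \right)}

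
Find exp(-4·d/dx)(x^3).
x^{3} - 12 x^{2} + 48 x - 64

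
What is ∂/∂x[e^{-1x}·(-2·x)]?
2 \left(x - 1\right) e^{- x}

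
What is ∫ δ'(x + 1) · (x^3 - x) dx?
-2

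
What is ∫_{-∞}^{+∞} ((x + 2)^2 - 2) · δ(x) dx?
2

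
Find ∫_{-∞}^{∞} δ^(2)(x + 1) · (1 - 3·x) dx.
0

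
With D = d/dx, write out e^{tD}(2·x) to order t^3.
2 t + 2 x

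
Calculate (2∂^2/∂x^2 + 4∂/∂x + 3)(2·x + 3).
6 x + 17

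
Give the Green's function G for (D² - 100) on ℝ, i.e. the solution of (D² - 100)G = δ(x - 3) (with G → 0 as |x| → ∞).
-\frac{e^{-10|x - 3|}}{20}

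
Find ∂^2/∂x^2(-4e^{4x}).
- 64 e^{4 x}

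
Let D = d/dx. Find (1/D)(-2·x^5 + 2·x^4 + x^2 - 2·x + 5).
- \frac{x^{6}}{3} + \frac{2 x^{5}}{5} + \frac{x^{3}}{3} - x^{2} + 5 x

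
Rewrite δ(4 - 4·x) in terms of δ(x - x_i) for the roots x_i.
\frac{\delta(x - 1)}{4}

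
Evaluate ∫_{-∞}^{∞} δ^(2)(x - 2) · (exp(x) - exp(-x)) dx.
2 \sinh{\left(2 \right)}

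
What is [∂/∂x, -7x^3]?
- 21 x^{2}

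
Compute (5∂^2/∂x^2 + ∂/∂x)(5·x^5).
25 x^{3} \left(x + 20\right)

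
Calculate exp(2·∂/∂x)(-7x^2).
- 7 x^{2} - 28 x - 28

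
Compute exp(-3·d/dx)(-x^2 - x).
- x^{2} + 5 x - 6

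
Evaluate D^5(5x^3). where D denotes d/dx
0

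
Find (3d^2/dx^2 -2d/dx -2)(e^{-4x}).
54 e^{- 4 x}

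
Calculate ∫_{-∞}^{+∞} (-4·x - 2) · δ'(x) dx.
4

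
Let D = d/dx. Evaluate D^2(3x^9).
216 x^{7}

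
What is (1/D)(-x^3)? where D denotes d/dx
- \frac{x^{4}}{4}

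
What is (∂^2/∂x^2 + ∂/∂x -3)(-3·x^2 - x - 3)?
9 x^{2} - 3 x + 2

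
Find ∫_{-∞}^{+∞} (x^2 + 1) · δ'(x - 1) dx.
-2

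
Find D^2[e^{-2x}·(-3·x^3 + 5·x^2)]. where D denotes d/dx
2 \left(- 6 x^{3} + 28 x^{2} - 29 x + 5\right) e^{- 2 x}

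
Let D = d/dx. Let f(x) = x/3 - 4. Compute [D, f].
\frac{1}{3}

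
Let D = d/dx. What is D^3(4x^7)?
840 x^{4}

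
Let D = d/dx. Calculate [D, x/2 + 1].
\frac{1}{2}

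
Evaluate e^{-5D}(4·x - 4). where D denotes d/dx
4 x - 24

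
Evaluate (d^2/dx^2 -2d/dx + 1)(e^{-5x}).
36 e^{- 5 x}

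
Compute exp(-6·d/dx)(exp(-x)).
e^{6 - x}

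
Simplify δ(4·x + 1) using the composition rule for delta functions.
\frac{\delta(x + 1/4)}{4}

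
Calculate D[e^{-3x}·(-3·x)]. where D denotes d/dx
3 \left(3 x - 1\right) e^{- 3 x}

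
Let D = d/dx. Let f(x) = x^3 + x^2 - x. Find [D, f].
3 x^{2} + 2 x - 1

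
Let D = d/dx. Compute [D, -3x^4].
- 12 x^{3}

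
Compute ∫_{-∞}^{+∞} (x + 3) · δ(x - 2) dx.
5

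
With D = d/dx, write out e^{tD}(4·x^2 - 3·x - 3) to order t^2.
4 t^{2} + t \left(8 x - 3\right) + 4 x^{2} - 3 x - 3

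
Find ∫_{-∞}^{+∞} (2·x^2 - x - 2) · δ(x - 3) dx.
13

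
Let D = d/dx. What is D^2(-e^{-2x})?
- 4 e^{- 2 x}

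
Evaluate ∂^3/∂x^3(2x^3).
12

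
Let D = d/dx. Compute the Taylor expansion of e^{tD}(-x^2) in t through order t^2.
- t^{2} - 2 t x - x^{2}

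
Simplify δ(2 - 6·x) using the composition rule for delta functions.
\frac{\delta(x - 1/3)}{6}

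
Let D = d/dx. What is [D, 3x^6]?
18 x^{5}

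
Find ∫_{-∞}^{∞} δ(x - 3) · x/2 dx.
\frac{3}{2}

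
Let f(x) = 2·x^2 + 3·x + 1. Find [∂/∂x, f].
4 x + 3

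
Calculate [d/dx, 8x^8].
64 x^{7}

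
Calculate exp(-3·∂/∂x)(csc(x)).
\csc{\left(x - 3 \right)}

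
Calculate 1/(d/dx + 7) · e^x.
\frac{e^{x}}{8}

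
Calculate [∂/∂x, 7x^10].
70 x^{9}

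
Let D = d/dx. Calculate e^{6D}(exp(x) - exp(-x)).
2 \sinh{\left(x + 6 \right)}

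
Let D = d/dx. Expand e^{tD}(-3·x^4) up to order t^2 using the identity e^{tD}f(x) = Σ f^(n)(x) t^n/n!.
3 x^{2} \left(- 6 t^{2} - 4 t x - x^{2}\right)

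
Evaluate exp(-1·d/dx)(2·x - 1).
2 x - 3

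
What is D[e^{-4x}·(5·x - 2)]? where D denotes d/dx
\left(13 - 20 x\right) e^{- 4 x}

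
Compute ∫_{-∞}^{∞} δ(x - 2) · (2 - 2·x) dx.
-2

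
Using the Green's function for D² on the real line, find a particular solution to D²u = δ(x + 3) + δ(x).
\frac{|x + 3|}{2} + \frac{|x|}{2}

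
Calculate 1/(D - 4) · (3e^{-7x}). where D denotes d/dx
- \frac{3 e^{- 7 x}}{11}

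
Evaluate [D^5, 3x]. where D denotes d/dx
15D^{4}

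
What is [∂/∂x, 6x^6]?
36 x^{5}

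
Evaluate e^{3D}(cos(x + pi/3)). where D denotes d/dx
\cos{\left(x + \frac{\pi}{3} + 3 \right)}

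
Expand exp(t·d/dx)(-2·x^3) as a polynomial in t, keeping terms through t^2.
2 x \left(- 3 t^{2} - 3 t x - x^{2}\right)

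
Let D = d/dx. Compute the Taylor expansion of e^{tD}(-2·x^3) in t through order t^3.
- 2 t^{3} - 6 t^{2} x - 6 t x^{2} - 2 x^{3}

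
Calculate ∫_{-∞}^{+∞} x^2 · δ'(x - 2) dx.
-4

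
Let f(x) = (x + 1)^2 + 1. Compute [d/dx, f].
2 x + 2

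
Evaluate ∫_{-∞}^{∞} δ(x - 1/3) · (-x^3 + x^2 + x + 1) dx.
\frac{38}{27}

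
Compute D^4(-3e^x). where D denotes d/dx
- 3 e^{x}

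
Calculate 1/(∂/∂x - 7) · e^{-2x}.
- \frac{e^{- 2 x}}{9}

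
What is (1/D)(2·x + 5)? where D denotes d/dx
x^{2} + 5 x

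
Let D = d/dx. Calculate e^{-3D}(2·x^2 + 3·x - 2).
2 x^{2} - 9 x + 7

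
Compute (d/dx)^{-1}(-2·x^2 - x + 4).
- \frac{2 x^{3}}{3} - \frac{x^{2}}{2} + 4 x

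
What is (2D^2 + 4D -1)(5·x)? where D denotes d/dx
20 - 5 x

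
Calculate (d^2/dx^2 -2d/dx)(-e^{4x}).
- 8 e^{4 x}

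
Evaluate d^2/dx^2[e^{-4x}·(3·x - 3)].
24 \left(2 x - 3\right) e^{- 4 x}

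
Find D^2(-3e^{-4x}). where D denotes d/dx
- 48 e^{- 4 x}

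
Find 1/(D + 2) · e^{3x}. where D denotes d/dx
\frac{e^{3 x}}{5}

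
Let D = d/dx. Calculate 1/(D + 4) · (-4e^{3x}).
- \frac{4 e^{3 x}}{7}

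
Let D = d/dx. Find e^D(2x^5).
2 x^{5} + 10 x^{4} + 20 x^{3} + 20 x^{2} + 10 x + 2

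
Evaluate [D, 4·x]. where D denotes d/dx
4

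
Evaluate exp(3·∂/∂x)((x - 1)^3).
x^{3} + 6 x^{2} + 12 x + 8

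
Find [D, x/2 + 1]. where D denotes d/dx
\frac{1}{2}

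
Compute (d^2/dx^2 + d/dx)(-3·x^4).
12 x^{2} \left(- x - 3\right)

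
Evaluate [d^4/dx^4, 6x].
24\frac{d^{3}}{dx^{3}}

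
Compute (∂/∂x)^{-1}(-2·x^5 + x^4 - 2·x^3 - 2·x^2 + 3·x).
- \frac{x^{6}}{3} + \frac{x^{5}}{5} - \frac{x^{4}}{2} - \frac{2 x^{3}}{3} + \frac{3 x^{2}}{2}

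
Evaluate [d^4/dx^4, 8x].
32\frac{d^{3}}{dx^{3}}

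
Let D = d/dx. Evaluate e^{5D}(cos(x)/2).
\frac{\cos{\left(x + 5 \right)}}{2}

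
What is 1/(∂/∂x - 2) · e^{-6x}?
- \frac{e^{- 6 x}}{8}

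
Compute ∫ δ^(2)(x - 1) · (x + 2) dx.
0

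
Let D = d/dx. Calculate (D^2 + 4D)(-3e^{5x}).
- 135 e^{5 x}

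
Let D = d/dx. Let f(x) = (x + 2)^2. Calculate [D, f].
2 x + 4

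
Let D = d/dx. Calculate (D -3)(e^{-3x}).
- 6 e^{- 3 x}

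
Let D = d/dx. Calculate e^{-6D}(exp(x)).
e^{x - 6}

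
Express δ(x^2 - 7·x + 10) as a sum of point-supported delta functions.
\frac{\delta(x - 5) + \delta(x - 2)}{3}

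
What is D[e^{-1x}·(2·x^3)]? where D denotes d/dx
2 x^{2} \left(3 - x\right) e^{- x}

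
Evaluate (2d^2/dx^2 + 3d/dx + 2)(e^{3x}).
29 e^{3 x}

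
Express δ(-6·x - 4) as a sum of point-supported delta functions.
\frac{\delta(x + 2/3)}{6}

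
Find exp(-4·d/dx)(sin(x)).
\sin{\left(x - 4 \right)}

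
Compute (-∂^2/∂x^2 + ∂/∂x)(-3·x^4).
12 x^{2} \left(3 - x\right)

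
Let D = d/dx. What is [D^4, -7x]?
-28D^{3}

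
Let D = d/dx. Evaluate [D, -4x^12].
- 48 x^{11}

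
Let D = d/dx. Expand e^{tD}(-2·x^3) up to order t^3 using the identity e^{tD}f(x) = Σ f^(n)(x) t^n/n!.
- 2 t^{3} - 6 t^{2} x - 6 t x^{2} - 2 x^{3}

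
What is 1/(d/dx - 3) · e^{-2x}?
- \frac{e^{- 2 x}}{5}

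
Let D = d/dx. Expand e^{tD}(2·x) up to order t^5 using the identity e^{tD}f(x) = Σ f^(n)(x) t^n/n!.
2 t + 2 x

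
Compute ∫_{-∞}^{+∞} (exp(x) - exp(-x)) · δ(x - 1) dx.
2 \sinh{\left(1 \right)}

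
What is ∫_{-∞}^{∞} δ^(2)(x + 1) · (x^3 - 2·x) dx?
-6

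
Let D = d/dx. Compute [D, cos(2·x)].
- 2 \sin{\left(2 x \right)}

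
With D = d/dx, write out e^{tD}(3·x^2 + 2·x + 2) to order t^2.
3 t^{2} + 2 t \left(3 x + 1\right) + 3 x^{2} + 2 x + 2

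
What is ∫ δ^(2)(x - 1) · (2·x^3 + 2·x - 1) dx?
12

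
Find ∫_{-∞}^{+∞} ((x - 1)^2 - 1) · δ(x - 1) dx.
-1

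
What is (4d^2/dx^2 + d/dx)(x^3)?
3 x \left(x + 8\right)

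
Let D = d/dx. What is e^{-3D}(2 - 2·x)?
8 - 2 x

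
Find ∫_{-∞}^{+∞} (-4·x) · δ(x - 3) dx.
-12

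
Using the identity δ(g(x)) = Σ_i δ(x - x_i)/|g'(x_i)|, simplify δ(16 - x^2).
\frac{\delta(x - 4) + \delta(x + 4)}{8}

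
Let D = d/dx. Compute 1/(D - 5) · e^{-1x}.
- \frac{e^{- x}}{6}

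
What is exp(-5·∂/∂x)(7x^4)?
7 x^{4} - 140 x^{3} + 1050 x^{2} - 3500 x + 4375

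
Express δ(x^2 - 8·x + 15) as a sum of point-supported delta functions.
\frac{\delta(x - 3) + \delta(x - 5)}{2}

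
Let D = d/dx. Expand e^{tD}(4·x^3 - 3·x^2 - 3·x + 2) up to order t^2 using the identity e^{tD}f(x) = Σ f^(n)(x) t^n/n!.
t^{2} \left(12 x - 3\right) - 3 t \left(- 4 x^{2} + 2 x + 1\right) + 4 x^{3} - 3 x^{2} - 3 x + 2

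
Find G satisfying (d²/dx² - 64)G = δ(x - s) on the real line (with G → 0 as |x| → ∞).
-\frac{e^{-8|x-s|}}{16}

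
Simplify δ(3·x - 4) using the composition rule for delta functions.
\frac{\delta(x - 4/3)}{3}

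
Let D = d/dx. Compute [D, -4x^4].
- 16 x^{3}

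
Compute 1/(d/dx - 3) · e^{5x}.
\frac{e^{5 x}}{2}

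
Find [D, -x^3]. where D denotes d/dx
- 3 x^{2}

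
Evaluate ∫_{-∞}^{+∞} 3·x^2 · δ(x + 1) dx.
3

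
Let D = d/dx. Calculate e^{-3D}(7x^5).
7 x^{5} - 105 x^{4} + 630 x^{3} - 1890 x^{2} + 2835 x - 1701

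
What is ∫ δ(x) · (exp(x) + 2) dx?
3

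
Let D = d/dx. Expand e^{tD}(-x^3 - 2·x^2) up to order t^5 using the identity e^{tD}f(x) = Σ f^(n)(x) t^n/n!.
- t^{3} - t^{2} \left(3 x + 2\right) - t x \left(3 x + 4\right) - x^{3} - 2 x^{2}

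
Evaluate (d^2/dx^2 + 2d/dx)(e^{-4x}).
8 e^{- 4 x}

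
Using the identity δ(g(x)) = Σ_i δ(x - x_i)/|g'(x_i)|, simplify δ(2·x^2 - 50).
\frac{\delta(x - 5) + \delta(x + 5)}{20}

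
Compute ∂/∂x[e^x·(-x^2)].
x \left(- x - 2\right) e^{x}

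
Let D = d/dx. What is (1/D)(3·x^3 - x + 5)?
\frac{3 x^{4}}{4} - \frac{x^{2}}{2} + 5 x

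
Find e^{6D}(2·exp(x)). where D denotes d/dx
2 e^{x + 6}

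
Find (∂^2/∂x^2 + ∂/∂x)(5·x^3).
15 x \left(x + 2\right)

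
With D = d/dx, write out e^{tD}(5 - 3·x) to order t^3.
- 3 t - 3 x + 5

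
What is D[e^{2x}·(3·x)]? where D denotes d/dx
\left(6 x + 3\right) e^{2 x}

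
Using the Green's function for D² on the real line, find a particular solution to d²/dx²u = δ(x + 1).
\frac{|x + 1|}{2}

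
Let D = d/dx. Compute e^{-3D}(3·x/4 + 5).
\frac{3 x}{4} + \frac{11}{4}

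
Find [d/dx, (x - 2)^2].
2 x - 4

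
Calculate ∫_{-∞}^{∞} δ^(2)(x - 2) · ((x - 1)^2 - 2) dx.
2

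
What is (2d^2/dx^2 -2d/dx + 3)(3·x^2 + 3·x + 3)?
9 x^{2} - 3 x + 15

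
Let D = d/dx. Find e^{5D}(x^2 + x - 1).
x^{2} + 11 x + 29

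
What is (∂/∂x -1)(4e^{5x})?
16 e^{5 x}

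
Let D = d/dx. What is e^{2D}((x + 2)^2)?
x^{2} + 8 x + 16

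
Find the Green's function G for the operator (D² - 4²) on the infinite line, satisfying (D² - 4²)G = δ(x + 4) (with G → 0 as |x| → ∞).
-\frac{e^{-4|x + 4|}}{8}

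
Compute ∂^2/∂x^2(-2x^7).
- 84 x^{5}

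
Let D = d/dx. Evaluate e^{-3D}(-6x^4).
- 6 x^{4} + 72 x^{3} - 324 x^{2} + 648 x - 486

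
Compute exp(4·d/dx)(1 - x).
- x - 3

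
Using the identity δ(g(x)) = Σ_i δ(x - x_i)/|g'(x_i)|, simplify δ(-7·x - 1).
\frac{\delta(x + 1/7)}{7}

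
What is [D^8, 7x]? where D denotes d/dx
56D^{7}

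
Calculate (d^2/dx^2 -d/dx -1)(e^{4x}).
11 e^{4 x}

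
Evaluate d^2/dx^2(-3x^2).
-6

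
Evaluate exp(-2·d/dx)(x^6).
x^{6} - 12 x^{5} + 60 x^{4} - 160 x^{3} + 240 x^{2} - 192 x + 64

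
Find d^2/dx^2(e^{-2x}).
4 e^{- 2 x}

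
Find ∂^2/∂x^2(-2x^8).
- 112 x^{6}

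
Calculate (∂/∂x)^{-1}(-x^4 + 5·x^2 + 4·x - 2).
- \frac{x^{5}}{5} + \frac{5 x^{3}}{3} + 2 x^{2} - 2 x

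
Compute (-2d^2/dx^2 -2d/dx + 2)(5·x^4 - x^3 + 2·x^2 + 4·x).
10 x^{4} - 42 x^{3} - 110 x^{2} + 12 x - 16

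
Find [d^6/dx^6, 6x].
36\frac{d^{5}}{dx^{5}}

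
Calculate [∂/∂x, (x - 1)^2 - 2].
2 x - 2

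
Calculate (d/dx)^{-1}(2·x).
x^{2}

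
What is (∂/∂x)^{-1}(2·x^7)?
\frac{x^{8}}{4}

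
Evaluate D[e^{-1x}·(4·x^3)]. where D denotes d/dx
4 x^{2} \left(3 - x\right) e^{- x}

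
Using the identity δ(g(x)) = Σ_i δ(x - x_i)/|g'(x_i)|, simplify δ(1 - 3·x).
\frac{\delta(x - 1/3)}{3}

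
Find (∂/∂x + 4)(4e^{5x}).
36 e^{5 x}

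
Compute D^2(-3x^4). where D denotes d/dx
- 36 x^{2}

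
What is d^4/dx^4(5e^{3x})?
405 e^{3 x}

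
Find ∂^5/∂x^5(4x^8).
26880 x^{3}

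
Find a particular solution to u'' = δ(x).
\frac{|x|}{2}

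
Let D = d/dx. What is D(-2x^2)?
- 4 x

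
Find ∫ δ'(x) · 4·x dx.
-4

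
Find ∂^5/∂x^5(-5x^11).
- 277200 x^{6}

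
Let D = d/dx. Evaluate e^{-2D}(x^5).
x^{5} - 10 x^{4} + 40 x^{3} - 80 x^{2} + 80 x - 32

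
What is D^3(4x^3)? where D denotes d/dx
24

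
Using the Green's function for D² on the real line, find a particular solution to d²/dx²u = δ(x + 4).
\frac{|x + 4|}{2}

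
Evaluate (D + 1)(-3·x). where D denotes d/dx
- 3 x - 3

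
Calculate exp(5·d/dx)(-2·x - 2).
- 2 x - 12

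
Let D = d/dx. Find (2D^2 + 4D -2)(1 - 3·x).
6 x - 14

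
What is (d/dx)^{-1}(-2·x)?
- x^{2}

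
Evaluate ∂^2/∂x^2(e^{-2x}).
4 e^{- 2 x}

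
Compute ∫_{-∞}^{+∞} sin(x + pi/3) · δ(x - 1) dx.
\sin{\left(1 + \frac{\pi}{3} \right)}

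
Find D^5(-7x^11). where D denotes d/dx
- 388080 x^{6}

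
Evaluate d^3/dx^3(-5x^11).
- 4950 x^{8}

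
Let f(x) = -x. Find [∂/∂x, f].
-1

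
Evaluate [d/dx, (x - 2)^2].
2 x - 4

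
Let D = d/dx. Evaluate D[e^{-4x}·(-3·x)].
3 \left(4 x - 1\right) e^{- 4 x}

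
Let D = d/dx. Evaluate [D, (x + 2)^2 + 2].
2 x + 4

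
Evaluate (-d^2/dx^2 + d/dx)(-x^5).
5 x^{3} \left(4 - x\right)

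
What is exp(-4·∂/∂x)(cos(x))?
\cos{\left(x - 4 \right)}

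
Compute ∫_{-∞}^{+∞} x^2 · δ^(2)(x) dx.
2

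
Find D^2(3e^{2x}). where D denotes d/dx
12 e^{2 x}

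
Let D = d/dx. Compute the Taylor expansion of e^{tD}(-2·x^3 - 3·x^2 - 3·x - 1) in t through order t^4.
- 2 t^{3} - 3 t^{2} \left(2 x + 1\right) - 3 t \left(2 x^{2} + 2 x + 1\right) - 2 x^{3} - 3 x^{2} - 3 x - 1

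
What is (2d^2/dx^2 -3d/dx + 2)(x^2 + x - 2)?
2 x^{2} - 4 x - 3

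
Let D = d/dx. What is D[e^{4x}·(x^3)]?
x^{2} \left(4 x + 3\right) e^{4 x}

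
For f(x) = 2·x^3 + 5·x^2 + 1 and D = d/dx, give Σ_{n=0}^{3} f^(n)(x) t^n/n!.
2 t^{3} + t^{2} \left(6 x + 5\right) + 2 t x \left(3 x + 5\right) + 2 x^{3} + 5 x^{2} + 1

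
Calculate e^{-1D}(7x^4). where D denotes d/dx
7 x^{4} - 28 x^{3} + 42 x^{2} - 28 x + 7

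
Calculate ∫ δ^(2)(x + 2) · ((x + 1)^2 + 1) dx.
2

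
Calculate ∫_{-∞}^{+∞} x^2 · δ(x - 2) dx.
4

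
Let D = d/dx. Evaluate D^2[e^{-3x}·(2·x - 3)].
3 \left(6 x - 13\right) e^{- 3 x}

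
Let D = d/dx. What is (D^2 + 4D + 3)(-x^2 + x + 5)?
- 3 x^{2} - 5 x + 17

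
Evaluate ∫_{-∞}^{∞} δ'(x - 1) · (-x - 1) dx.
1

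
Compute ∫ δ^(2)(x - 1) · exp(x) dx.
e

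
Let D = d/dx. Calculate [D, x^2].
2 x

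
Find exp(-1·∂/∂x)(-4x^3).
- 4 x^{3} + 12 x^{2} - 12 x + 4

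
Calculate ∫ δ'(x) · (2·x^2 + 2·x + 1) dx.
-2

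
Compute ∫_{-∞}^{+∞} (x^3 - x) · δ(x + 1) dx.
0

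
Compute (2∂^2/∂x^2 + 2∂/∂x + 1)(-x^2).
- x^{2} - 4 x - 4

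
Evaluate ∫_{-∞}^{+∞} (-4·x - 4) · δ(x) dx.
-4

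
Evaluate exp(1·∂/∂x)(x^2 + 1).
x^{2} + 2 x + 2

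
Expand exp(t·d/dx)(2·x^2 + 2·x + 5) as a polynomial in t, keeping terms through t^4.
2 t^{2} + 2 t \left(2 x + 1\right) + 2 x^{2} + 2 x + 5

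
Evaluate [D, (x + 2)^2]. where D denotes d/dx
2 x + 4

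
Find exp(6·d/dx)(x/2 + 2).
\frac{x}{2} + 5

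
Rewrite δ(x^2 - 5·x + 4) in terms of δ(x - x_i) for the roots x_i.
\frac{\delta(x - 1) + \delta(x - 4)}{3}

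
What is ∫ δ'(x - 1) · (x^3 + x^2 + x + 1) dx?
-6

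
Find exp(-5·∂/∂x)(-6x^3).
- 6 x^{3} + 90 x^{2} - 450 x + 750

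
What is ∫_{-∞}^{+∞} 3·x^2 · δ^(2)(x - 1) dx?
6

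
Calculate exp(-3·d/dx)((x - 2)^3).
x^{3} - 15 x^{2} + 75 x - 125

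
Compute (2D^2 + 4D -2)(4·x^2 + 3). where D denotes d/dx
- 8 x^{2} + 32 x + 10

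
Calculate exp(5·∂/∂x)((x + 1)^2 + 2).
x^{2} + 12 x + 38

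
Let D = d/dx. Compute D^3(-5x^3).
-30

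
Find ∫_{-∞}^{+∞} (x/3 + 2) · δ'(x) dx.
- \frac{1}{3}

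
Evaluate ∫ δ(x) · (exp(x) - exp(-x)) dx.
0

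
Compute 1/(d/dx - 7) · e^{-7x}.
- \frac{e^{- 7 x}}{14}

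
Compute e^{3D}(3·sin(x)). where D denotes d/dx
3 \sin{\left(x + 3 \right)}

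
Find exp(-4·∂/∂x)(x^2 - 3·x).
x^{2} - 11 x + 28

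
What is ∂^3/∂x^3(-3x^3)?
-18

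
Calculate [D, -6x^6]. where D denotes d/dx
- 36 x^{5}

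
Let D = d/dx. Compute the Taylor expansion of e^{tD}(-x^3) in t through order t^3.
- t^{3} - 3 t^{2} x - 3 t x^{2} - x^{3}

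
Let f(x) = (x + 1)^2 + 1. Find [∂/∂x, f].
2 x + 2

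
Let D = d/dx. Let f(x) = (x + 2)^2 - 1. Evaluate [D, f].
2 x + 4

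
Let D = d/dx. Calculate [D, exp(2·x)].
2 e^{2 x}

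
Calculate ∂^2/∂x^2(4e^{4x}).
64 e^{4 x}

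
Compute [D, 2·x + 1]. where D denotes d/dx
2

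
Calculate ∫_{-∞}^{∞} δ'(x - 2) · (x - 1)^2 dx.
-2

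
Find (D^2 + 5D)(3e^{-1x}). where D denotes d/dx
- 12 e^{- x}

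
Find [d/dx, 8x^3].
24 x^{2}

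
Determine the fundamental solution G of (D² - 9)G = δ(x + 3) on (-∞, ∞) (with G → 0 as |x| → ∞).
-\frac{e^{-3|x + 3|}}{6}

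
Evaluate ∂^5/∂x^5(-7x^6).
- 5040 x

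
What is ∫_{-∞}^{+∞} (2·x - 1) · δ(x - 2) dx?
3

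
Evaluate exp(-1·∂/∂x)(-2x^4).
- 2 x^{4} + 8 x^{3} - 12 x^{2} + 8 x - 2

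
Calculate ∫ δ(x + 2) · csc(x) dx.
- \csc{\left(2 \right)}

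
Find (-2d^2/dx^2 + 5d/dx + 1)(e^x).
4 e^{x}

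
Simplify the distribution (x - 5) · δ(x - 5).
0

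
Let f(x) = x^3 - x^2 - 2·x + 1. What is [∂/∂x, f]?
3 x^{2} - 2 x - 2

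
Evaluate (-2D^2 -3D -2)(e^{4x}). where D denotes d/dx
- 46 e^{4 x}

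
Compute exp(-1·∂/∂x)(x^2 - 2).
x^{2} - 2 x - 1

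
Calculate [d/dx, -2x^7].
- 14 x^{6}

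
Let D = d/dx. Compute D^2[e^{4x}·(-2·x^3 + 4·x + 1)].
\left(- 32 x^{3} - 48 x^{2} + 52 x + 48\right) e^{4 x}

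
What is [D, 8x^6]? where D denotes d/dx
48 x^{5}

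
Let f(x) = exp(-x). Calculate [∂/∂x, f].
- e^{- x}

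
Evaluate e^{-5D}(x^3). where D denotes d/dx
x^{3} - 15 x^{2} + 75 x - 125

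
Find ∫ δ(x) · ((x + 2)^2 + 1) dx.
5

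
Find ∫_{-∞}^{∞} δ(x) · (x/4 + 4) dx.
4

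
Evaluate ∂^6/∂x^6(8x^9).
483840 x^{3}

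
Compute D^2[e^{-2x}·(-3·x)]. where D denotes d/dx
12 \left(1 - x\right) e^{- 2 x}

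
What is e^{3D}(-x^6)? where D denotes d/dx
- x^{6} - 18 x^{5} - 135 x^{4} - 540 x^{3} - 1215 x^{2} - 1458 x - 729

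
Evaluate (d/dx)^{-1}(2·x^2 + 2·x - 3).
\frac{2 x^{3}}{3} + x^{2} - 3 x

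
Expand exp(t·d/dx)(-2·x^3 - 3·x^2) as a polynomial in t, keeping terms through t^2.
- 3 t^{2} \left(2 x + 1\right) - 6 t x \left(x + 1\right) - 2 x^{3} - 3 x^{2}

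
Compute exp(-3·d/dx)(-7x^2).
- 7 x^{2} + 42 x - 63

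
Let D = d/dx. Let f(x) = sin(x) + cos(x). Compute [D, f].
- \sin{\left(x \right)} + \cos{\left(x \right)}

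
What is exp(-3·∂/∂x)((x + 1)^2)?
x^{2} - 4 x + 4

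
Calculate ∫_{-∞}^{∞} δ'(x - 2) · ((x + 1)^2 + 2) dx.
-6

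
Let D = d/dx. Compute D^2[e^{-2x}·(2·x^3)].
4 x \left(2 x^{2} - 6 x + 3\right) e^{- 2 x}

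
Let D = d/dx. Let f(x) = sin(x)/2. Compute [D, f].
\frac{\cos{\left(x \right)}}{2}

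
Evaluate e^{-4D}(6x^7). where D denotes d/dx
6 x^{7} - 168 x^{6} + 2016 x^{5} - 13440 x^{4} + 53760 x^{3} - 129024 x^{2} + 172032 x - 98304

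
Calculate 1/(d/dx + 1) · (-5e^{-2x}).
5 e^{- 2 x}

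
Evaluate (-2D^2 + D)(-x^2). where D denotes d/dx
4 - 2 x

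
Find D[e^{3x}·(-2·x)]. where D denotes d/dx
\left(- 6 x - 2\right) e^{3 x}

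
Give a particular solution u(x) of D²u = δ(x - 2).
\frac{|x - 2|}{2}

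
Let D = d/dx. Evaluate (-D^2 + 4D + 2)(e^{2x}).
6 e^{2 x}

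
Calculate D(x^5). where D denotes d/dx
5 x^{4}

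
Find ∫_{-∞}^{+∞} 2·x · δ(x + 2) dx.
-4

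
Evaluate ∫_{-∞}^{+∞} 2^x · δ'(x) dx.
- \log{\left(2 \right)}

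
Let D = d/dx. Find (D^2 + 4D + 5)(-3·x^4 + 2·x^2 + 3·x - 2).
- 15 x^{4} - 48 x^{3} - 26 x^{2} + 31 x + 6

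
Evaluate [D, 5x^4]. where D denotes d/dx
20 x^{3}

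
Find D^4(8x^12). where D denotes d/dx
95040 x^{8}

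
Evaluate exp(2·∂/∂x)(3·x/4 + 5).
\frac{3 x}{4} + \frac{13}{2}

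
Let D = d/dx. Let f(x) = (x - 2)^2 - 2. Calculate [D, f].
2 x - 4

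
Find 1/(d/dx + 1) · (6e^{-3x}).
- 3 e^{- 3 x}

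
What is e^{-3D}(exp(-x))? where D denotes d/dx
e^{3 - x}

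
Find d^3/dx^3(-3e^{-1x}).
3 e^{- x}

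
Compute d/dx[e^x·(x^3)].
x^{2} \left(x + 3\right) e^{x}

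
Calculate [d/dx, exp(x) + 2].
e^{x}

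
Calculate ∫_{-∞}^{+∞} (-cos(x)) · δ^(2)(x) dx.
1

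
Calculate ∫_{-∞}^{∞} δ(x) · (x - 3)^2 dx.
9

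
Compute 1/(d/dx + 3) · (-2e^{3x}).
- \frac{e^{3 x}}{3}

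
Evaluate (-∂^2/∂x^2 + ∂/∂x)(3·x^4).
12 x^{2} \left(x - 3\right)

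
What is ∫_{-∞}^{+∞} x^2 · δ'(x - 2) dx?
-4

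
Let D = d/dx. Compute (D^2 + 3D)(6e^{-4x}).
24 e^{- 4 x}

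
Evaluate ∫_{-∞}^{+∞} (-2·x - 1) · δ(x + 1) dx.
1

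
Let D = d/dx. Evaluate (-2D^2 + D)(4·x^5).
20 x^{3} \left(x - 8\right)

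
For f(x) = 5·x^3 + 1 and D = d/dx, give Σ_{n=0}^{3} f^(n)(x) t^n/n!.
5 t^{3} + 15 t^{2} x + 15 t x^{2} + 5 x^{3} + 1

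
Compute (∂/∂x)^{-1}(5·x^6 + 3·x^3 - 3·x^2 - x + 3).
\frac{5 x^{7}}{7} + \frac{3 x^{4}}{4} - x^{3} - \frac{x^{2}}{2} + 3 x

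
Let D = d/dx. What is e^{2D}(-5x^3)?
- 5 x^{3} - 30 x^{2} - 60 x - 40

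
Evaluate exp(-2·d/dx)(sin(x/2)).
\sin{\left(\frac{x}{2} - 1 \right)}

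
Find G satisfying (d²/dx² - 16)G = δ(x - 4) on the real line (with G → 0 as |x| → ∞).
-\frac{e^{-4|x - 4|}}{8}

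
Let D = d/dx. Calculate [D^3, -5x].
-15D^{2}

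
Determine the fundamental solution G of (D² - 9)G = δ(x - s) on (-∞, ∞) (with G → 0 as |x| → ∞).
-\frac{e^{-3|x-s|}}{6}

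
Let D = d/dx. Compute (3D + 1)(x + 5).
x + 8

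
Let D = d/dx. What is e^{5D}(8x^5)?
8 x^{5} + 200 x^{4} + 2000 x^{3} + 10000 x^{2} + 25000 x + 25000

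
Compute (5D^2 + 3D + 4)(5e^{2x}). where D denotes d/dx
150 e^{2 x}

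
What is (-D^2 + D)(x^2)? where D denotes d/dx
2 x - 2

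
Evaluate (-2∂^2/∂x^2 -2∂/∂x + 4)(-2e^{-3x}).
16 e^{- 3 x}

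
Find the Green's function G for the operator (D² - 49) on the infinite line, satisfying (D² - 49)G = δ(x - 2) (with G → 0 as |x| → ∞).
-\frac{e^{-7|x - 2|}}{14}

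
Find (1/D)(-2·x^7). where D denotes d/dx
- \frac{x^{8}}{4}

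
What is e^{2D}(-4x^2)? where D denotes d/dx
- 4 x^{2} - 16 x - 16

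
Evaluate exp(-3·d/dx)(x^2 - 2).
x^{2} - 6 x + 7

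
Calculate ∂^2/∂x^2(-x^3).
- 6 x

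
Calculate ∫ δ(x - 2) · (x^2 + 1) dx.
5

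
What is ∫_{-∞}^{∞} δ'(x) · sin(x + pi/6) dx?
- \frac{\sqrt{3}}{2}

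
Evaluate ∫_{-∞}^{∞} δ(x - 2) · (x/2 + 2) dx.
3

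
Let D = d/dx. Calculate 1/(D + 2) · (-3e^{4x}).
- \frac{e^{4 x}}{2}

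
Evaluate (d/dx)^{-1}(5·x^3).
\frac{5 x^{4}}{4}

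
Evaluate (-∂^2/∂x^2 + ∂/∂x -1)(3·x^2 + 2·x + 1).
- 3 x^{2} + 4 x - 5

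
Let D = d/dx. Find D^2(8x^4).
96 x^{2}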